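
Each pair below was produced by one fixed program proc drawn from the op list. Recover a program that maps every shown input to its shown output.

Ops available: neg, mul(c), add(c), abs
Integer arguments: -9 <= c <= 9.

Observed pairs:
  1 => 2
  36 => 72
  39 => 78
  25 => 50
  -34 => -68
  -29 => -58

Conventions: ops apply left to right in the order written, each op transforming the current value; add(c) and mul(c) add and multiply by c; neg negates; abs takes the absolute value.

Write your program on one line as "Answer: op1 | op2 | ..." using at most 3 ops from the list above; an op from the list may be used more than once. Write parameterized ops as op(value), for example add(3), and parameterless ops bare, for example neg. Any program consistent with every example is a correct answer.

mul(-2) | neg

Check, running the answer program on each example:
  1 -> -2 -> 2
  36 -> -72 -> 72
  39 -> -78 -> 78
  25 -> -50 -> 50
  -34 -> 68 -> -68
  -29 -> 58 -> -58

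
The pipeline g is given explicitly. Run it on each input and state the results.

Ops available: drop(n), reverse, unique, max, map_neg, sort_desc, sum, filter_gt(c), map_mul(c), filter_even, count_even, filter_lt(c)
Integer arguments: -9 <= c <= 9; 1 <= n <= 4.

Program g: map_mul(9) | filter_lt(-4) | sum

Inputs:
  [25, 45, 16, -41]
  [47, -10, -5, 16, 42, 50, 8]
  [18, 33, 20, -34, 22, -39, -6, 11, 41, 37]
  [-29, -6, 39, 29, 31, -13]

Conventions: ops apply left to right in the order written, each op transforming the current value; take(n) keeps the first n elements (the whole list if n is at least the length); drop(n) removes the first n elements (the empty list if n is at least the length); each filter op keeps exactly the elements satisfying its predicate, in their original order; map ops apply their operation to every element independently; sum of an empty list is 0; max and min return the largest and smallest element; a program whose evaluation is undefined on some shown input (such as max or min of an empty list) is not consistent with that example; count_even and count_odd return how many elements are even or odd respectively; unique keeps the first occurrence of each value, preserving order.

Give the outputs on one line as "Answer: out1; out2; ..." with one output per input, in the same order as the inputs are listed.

-369; -135; -711; -432

Execution, op by op:
  [25, 45, 16, -41] -> [225, 405, 144, -369] -> [-369] -> -369
  [47, -10, -5, 16, 42, 50, 8] -> [423, -90, -45, 144, 378, 450, 72] -> [-90, -45] -> -135
  [18, 33, 20, -34, 22, -39, -6, 11, 41, 37] -> [162, 297, 180, -306, 198, -351, -54, 99, 369, 333] -> [-306, -351, -54] -> -711
  [-29, -6, 39, 29, 31, -13] -> [-261, -54, 351, 261, 279, -117] -> [-261, -54, -117] -> -432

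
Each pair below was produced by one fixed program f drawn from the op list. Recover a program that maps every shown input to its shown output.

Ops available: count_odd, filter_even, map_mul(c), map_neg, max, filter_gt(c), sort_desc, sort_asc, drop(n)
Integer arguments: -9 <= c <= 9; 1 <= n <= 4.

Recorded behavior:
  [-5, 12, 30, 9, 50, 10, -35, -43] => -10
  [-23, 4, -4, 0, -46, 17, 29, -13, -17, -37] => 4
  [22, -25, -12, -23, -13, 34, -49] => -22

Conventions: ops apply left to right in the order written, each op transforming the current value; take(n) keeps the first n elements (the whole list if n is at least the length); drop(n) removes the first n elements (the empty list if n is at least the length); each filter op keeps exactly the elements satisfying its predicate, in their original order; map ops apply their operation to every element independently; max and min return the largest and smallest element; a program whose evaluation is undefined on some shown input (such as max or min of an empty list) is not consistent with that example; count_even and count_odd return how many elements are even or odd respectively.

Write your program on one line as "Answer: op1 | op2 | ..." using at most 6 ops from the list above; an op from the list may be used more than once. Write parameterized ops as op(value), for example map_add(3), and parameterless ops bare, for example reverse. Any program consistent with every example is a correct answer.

sort_asc | filter_gt(-6) | map_neg | filter_even | max

Check, running the answer program on each example:
  [-5, 12, 30, 9, 50, 10, -35, -43] -> [-43, -35, -5, 9, 10, 12, 30, 50] -> [-5, 9, 10, 12, 30, 50] -> [5, -9, -10, -12, -30, -50] -> [-10, -12, -30, -50] -> -10
  [-23, 4, -4, 0, -46, 17, 29, -13, -17, -37] -> [-46, -37, -23, -17, -13, -4, 0, 4, 17, 29] -> [-4, 0, 4, 17, 29] -> [4, 0, -4, -17, -29] -> [4, 0, -4] -> 4
  [22, -25, -12, -23, -13, 34, -49] -> [-49, -25, -23, -13, -12, 22, 34] -> [22, 34] -> [-22, -34] -> [-22, -34] -> -22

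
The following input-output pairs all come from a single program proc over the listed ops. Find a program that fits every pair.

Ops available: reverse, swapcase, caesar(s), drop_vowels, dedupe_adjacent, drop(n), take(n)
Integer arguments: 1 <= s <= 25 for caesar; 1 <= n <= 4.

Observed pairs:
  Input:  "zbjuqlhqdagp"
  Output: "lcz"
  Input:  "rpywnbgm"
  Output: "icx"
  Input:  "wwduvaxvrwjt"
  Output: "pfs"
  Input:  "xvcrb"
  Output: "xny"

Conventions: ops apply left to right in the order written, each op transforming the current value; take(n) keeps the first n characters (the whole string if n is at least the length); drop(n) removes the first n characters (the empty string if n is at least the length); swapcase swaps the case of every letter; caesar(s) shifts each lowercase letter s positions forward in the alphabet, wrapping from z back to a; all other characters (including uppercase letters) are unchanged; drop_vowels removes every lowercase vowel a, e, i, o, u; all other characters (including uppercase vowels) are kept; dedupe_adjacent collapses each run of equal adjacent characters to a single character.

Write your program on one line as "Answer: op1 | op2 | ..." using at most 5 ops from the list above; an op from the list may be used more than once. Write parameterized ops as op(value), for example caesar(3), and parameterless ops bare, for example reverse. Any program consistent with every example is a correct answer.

drop_vowels | reverse | take(3) | caesar(22)

Check, running the answer program on each example:
  "zbjuqlhqdagp" -> "zbjqlhqdgp" -> "pgdqhlqjbz" -> "pgd" -> "lcz"
  "rpywnbgm" -> "rpywnbgm" -> "mgbnwypr" -> "mgb" -> "icx"
  "wwduvaxvrwjt" -> "wwdvxvrwjt" -> "tjwrvxvdww" -> "tjw" -> "pfs"
  "xvcrb" -> "xvcrb" -> "brcvx" -> "brc" -> "xny"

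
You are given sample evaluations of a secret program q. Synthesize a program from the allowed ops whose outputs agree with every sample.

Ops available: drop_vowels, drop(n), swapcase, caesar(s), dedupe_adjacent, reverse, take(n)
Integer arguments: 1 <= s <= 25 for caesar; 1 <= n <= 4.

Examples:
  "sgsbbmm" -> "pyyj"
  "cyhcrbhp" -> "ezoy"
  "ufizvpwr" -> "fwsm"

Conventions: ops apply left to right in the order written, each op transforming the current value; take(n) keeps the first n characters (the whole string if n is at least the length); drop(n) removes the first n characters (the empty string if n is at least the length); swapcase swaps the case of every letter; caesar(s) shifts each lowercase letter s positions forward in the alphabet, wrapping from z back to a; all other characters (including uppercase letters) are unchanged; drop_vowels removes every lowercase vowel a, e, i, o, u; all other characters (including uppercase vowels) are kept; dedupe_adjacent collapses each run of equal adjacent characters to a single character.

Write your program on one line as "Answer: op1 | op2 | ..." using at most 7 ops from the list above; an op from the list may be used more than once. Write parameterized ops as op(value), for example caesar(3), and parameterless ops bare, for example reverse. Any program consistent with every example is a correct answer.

caesar(7) | drop(2) | take(4) | caesar(5) | caesar(24) | caesar(13)

Check, running the answer program on each example:
  "sgsbbmm" -> "znziitt" -> "ziitt" -> "ziit" -> "enny" -> "cllw" -> "pyyj"
  "cyhcrbhp" -> "jfojyiow" -> "ojyiow" -> "ojyi" -> "todn" -> "rmbl" -> "ezoy"
  "ufizvpwr" -> "bmpgcwdy" -> "pgcwdy" -> "pgcw" -> "ulhb" -> "sjfz" -> "fwsm"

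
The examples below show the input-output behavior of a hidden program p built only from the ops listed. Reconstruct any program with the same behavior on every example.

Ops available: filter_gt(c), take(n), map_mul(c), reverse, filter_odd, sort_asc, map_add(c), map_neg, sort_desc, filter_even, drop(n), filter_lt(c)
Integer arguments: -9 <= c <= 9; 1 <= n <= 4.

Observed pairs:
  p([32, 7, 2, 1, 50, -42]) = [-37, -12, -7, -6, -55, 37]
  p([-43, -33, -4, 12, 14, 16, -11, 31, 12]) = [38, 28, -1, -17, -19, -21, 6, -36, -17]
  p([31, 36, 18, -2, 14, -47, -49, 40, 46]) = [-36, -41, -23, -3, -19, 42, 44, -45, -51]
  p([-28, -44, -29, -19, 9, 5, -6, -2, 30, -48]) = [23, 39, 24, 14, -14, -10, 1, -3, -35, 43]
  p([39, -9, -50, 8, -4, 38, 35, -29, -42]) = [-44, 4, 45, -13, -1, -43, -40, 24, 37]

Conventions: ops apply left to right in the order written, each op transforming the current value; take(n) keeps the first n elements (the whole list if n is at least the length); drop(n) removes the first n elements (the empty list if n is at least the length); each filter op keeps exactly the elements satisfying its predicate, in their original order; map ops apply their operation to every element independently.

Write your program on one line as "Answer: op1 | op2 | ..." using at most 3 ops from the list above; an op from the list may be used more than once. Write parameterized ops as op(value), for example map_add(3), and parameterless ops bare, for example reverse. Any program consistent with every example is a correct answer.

map_neg | map_add(1) | map_add(-6)

Check, running the answer program on each example:
  [32, 7, 2, 1, 50, -42] -> [-32, -7, -2, -1, -50, 42] -> [-31, -6, -1, 0, -49, 43] -> [-37, -12, -7, -6, -55, 37]
  [-43, -33, -4, 12, 14, 16, -11, 31, 12] -> [43, 33, 4, -12, -14, -16, 11, -31, -12] -> [44, 34, 5, -11, -13, -15, 12, -30, -11] -> [38, 28, -1, -17, -19, -21, 6, -36, -17]
  [31, 36, 18, -2, 14, -47, -49, 40, 46] -> [-31, -36, -18, 2, -14, 47, 49, -40, -46] -> [-30, -35, -17, 3, -13, 48, 50, -39, -45] -> [-36, -41, -23, -3, -19, 42, 44, -45, -51]
  [-28, -44, -29, -19, 9, 5, -6, -2, 30, -48] -> [28, 44, 29, 19, -9, -5, 6, 2, -30, 48] -> [29, 45, 30, 20, -8, -4, 7, 3, -29, 49] -> [23, 39, 24, 14, -14, -10, 1, -3, -35, 43]
  [39, -9, -50, 8, -4, 38, 35, -29, -42] -> [-39, 9, 50, -8, 4, -38, -35, 29, 42] -> [-38, 10, 51, -7, 5, -37, -34, 30, 43] -> [-44, 4, 45, -13, -1, -43, -40, 24, 37]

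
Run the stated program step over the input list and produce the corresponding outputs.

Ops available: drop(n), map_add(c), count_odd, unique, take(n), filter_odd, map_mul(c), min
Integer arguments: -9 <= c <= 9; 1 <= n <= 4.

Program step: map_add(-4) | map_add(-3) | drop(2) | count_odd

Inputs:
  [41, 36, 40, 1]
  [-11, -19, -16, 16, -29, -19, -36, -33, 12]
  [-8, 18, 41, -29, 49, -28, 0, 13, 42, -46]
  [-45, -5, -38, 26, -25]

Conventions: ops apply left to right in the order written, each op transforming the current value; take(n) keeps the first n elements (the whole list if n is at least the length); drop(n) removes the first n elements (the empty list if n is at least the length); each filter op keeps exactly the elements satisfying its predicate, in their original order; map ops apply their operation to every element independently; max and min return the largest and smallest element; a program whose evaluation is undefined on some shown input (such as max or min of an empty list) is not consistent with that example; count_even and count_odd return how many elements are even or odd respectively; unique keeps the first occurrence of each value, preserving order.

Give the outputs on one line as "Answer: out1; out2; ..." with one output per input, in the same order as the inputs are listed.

1; 4; 4; 2

Execution, op by op:
  [41, 36, 40, 1] -> [37, 32, 36, -3] -> [34, 29, 33, -6] -> [33, -6] -> 1
  [-11, -19, -16, 16, -29, -19, -36, -33, 12] -> [-15, -23, -20, 12, -33, -23, -40, -37, 8] -> [-18, -26, -23, 9, -36, -26, -43, -40, 5] -> [-23, 9, -36, -26, -43, -40, 5] -> 4
  [-8, 18, 41, -29, 49, -28, 0, 13, 42, -46] -> [-12, 14, 37, -33, 45, -32, -4, 9, 38, -50] -> [-15, 11, 34, -36, 42, -35, -7, 6, 35, -53] -> [34, -36, 42, -35, -7, 6, 35, -53] -> 4
  [-45, -5, -38, 26, -25] -> [-49, -9, -42, 22, -29] -> [-52, -12, -45, 19, -32] -> [-45, 19, -32] -> 2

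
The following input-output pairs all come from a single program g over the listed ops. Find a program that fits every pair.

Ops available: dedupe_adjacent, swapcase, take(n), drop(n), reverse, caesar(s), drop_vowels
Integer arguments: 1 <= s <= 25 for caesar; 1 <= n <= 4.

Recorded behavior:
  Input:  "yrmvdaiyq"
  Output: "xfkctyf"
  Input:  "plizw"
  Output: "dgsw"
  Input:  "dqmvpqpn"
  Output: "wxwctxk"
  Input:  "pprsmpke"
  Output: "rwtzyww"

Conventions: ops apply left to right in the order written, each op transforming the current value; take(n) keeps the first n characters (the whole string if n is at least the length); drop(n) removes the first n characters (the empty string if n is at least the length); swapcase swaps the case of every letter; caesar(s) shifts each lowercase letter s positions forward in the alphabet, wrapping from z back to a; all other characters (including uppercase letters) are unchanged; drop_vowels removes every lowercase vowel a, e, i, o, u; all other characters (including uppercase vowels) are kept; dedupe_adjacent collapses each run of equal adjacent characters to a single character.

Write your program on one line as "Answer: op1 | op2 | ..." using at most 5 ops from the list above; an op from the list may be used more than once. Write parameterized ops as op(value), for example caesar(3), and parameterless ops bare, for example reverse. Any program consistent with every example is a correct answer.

drop_vowels | caesar(7) | reverse | drop_vowels

Check, running the answer program on each example:
  "yrmvdaiyq" -> "yrmvdyq" -> "fytckfx" -> "xfkctyf" -> "xfkctyf"
  "plizw" -> "plzw" -> "wsgd" -> "dgsw" -> "dgsw"
  "dqmvpqpn" -> "dqmvpqpn" -> "kxtcwxwu" -> "uwxwctxk" -> "wxwctxk"
  "pprsmpke" -> "pprsmpk" -> "wwyztwr" -> "rwtzyww" -> "rwtzyww"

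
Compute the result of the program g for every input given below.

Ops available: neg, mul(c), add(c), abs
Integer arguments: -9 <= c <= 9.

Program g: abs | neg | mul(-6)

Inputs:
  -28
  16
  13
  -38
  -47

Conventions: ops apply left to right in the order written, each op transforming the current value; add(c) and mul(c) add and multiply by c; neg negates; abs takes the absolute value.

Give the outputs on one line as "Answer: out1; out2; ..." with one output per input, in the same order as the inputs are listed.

Execution, op by op:
  -28 -> 28 -> -28 -> 168
  16 -> 16 -> -16 -> 96
  13 -> 13 -> -13 -> 78
  -38 -> 38 -> -38 -> 228
  -47 -> 47 -> -47 -> 282

168; 96; 78; 228; 282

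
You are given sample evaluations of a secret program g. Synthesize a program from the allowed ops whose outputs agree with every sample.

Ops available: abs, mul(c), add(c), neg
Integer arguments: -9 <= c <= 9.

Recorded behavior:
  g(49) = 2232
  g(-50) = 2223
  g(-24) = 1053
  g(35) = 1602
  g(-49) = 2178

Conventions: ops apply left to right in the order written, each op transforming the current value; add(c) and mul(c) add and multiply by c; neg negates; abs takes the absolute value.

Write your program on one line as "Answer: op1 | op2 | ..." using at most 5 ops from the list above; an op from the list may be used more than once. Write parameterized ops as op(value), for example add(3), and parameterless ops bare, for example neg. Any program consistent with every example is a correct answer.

mul(5) | neg | add(-3) | abs | mul(9)

Check, running the answer program on each example:
  49 -> 245 -> -245 -> -248 -> 248 -> 2232
  -50 -> -250 -> 250 -> 247 -> 247 -> 2223
  -24 -> -120 -> 120 -> 117 -> 117 -> 1053
  35 -> 175 -> -175 -> -178 -> 178 -> 1602
  -49 -> -245 -> 245 -> 242 -> 242 -> 2178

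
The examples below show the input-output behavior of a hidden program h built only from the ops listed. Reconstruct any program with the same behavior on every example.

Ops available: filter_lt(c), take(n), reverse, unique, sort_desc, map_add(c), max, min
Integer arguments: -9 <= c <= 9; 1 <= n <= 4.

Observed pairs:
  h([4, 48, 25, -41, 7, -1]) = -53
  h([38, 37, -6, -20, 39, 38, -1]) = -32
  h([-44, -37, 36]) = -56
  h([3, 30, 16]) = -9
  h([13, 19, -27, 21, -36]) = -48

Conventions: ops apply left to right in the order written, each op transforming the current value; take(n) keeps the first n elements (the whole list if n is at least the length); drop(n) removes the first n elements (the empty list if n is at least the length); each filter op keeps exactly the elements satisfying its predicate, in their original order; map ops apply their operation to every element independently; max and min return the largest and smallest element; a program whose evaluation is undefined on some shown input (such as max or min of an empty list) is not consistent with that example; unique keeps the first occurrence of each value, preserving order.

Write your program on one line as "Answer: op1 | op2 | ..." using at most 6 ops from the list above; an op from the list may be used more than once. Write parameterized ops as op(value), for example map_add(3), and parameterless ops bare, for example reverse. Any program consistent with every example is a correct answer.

map_add(-4) | unique | map_add(-8) | reverse | min

Check, running the answer program on each example:
  [4, 48, 25, -41, 7, -1] -> [0, 44, 21, -45, 3, -5] -> [0, 44, 21, -45, 3, -5] -> [-8, 36, 13, -53, -5, -13] -> [-13, -5, -53, 13, 36, -8] -> -53
  [38, 37, -6, -20, 39, 38, -1] -> [34, 33, -10, -24, 35, 34, -5] -> [34, 33, -10, -24, 35, -5] -> [26, 25, -18, -32, 27, -13] -> [-13, 27, -32, -18, 25, 26] -> -32
  [-44, -37, 36] -> [-48, -41, 32] -> [-48, -41, 32] -> [-56, -49, 24] -> [24, -49, -56] -> -56
  [3, 30, 16] -> [-1, 26, 12] -> [-1, 26, 12] -> [-9, 18, 4] -> [4, 18, -9] -> -9
  [13, 19, -27, 21, -36] -> [9, 15, -31, 17, -40] -> [9, 15, -31, 17, -40] -> [1, 7, -39, 9, -48] -> [-48, 9, -39, 7, 1] -> -48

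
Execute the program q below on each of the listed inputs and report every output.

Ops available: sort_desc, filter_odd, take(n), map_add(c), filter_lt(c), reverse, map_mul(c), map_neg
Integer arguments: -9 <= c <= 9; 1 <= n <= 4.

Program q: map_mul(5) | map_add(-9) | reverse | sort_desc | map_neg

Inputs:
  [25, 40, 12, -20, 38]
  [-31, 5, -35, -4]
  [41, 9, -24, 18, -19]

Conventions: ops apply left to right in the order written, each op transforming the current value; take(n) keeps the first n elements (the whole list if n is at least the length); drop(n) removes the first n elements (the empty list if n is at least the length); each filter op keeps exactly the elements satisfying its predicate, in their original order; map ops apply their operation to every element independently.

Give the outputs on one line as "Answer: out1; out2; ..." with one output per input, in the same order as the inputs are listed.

Execution, op by op:
  [25, 40, 12, -20, 38] -> [125, 200, 60, -100, 190] -> [116, 191, 51, -109, 181] -> [181, -109, 51, 191, 116] -> [191, 181, 116, 51, -109] -> [-191, -181, -116, -51, 109]
  [-31, 5, -35, -4] -> [-155, 25, -175, -20] -> [-164, 16, -184, -29] -> [-29, -184, 16, -164] -> [16, -29, -164, -184] -> [-16, 29, 164, 184]
  [41, 9, -24, 18, -19] -> [205, 45, -120, 90, -95] -> [196, 36, -129, 81, -104] -> [-104, 81, -129, 36, 196] -> [196, 81, 36, -104, -129] -> [-196, -81, -36, 104, 129]

[-191, -181, -116, -51, 109]; [-16, 29, 164, 184]; [-196, -81, -36, 104, 129]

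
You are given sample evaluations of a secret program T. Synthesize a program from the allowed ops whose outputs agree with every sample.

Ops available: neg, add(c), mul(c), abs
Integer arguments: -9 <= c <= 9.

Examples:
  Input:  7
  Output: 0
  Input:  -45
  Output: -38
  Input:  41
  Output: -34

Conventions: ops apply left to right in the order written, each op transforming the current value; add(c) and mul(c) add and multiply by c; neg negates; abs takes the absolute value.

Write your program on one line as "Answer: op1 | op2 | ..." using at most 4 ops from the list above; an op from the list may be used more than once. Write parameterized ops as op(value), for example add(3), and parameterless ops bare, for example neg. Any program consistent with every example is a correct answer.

abs | add(-3) | neg | add(4)

Check, running the answer program on each example:
  7 -> 7 -> 4 -> -4 -> 0
  -45 -> 45 -> 42 -> -42 -> -38
  41 -> 41 -> 38 -> -38 -> -34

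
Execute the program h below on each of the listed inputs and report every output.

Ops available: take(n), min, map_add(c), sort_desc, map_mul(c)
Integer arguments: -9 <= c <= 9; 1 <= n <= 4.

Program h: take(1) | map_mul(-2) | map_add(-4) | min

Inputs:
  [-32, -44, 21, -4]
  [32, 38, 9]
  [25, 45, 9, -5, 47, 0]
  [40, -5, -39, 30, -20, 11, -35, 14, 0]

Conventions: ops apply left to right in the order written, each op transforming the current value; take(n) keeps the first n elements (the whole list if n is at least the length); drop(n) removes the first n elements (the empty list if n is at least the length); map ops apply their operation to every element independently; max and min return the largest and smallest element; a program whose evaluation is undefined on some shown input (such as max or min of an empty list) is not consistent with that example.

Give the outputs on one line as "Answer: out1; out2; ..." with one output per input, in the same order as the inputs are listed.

Execution, op by op:
  [-32, -44, 21, -4] -> [-32] -> [64] -> [60] -> 60
  [32, 38, 9] -> [32] -> [-64] -> [-68] -> -68
  [25, 45, 9, -5, 47, 0] -> [25] -> [-50] -> [-54] -> -54
  [40, -5, -39, 30, -20, 11, -35, 14, 0] -> [40] -> [-80] -> [-84] -> -84

60; -68; -54; -84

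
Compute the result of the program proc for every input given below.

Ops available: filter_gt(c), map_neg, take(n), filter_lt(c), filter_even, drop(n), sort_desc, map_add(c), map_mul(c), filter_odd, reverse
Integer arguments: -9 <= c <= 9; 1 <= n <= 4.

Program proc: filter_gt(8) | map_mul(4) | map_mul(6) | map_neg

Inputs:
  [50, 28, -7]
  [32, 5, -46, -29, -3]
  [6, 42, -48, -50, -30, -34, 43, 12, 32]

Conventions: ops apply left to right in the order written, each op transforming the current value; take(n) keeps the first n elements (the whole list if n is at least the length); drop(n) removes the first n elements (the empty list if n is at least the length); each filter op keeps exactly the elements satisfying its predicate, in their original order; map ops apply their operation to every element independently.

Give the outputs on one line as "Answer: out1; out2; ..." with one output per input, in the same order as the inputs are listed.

[-1200, -672]; [-768]; [-1008, -1032, -288, -768]

Execution, op by op:
  [50, 28, -7] -> [50, 28] -> [200, 112] -> [1200, 672] -> [-1200, -672]
  [32, 5, -46, -29, -3] -> [32] -> [128] -> [768] -> [-768]
  [6, 42, -48, -50, -30, -34, 43, 12, 32] -> [42, 43, 12, 32] -> [168, 172, 48, 128] -> [1008, 1032, 288, 768] -> [-1008, -1032, -288, -768]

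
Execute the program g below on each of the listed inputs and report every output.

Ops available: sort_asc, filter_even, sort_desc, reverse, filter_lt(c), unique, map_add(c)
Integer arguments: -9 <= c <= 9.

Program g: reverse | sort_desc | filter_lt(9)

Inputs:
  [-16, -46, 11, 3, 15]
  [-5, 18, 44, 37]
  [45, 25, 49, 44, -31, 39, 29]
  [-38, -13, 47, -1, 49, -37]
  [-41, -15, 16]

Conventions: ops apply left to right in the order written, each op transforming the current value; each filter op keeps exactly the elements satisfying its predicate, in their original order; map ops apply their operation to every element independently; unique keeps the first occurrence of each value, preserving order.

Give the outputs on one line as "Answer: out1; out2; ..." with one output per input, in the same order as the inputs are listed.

Execution, op by op:
  [-16, -46, 11, 3, 15] -> [15, 3, 11, -46, -16] -> [15, 11, 3, -16, -46] -> [3, -16, -46]
  [-5, 18, 44, 37] -> [37, 44, 18, -5] -> [44, 37, 18, -5] -> [-5]
  [45, 25, 49, 44, -31, 39, 29] -> [29, 39, -31, 44, 49, 25, 45] -> [49, 45, 44, 39, 29, 25, -31] -> [-31]
  [-38, -13, 47, -1, 49, -37] -> [-37, 49, -1, 47, -13, -38] -> [49, 47, -1, -13, -37, -38] -> [-1, -13, -37, -38]
  [-41, -15, 16] -> [16, -15, -41] -> [16, -15, -41] -> [-15, -41]

[3, -16, -46]; [-5]; [-31]; [-1, -13, -37, -38]; [-15, -41]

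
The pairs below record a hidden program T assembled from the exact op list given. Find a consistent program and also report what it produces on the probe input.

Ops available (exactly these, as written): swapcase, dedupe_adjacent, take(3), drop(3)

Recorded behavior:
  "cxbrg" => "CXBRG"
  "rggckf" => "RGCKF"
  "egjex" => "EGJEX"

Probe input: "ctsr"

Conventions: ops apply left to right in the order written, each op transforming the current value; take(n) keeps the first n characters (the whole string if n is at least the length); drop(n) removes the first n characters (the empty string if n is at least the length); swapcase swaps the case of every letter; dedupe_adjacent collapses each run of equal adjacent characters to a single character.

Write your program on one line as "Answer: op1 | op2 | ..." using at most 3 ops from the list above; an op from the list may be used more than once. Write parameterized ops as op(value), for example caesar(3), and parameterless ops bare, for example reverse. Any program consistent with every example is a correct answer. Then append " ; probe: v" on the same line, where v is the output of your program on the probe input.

dedupe_adjacent | swapcase ; probe: "CTSR"

Check, running the answer program on each example:
  "cxbrg" -> "cxbrg" -> "CXBRG"
  "rggckf" -> "rgckf" -> "RGCKF"
  "egjex" -> "egjex" -> "EGJEX"
  probe: "ctsr" -> "ctsr" -> "CTSR"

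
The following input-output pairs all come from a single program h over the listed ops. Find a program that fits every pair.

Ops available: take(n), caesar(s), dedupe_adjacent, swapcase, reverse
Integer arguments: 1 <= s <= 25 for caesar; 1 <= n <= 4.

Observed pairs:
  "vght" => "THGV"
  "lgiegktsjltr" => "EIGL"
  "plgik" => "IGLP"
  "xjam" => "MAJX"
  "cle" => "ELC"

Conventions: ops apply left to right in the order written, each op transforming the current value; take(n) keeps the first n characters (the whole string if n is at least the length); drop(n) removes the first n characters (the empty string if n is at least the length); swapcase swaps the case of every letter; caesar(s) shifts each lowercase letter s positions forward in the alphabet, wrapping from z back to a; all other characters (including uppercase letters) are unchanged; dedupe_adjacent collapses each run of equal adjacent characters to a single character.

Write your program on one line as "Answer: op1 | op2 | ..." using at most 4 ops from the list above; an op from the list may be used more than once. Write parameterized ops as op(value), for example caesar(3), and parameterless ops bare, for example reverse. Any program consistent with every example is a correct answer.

take(4) | swapcase | reverse

Check, running the answer program on each example:
  "vght" -> "vght" -> "VGHT" -> "THGV"
  "lgiegktsjltr" -> "lgie" -> "LGIE" -> "EIGL"
  "plgik" -> "plgi" -> "PLGI" -> "IGLP"
  "xjam" -> "xjam" -> "XJAM" -> "MAJX"
  "cle" -> "cle" -> "CLE" -> "ELC"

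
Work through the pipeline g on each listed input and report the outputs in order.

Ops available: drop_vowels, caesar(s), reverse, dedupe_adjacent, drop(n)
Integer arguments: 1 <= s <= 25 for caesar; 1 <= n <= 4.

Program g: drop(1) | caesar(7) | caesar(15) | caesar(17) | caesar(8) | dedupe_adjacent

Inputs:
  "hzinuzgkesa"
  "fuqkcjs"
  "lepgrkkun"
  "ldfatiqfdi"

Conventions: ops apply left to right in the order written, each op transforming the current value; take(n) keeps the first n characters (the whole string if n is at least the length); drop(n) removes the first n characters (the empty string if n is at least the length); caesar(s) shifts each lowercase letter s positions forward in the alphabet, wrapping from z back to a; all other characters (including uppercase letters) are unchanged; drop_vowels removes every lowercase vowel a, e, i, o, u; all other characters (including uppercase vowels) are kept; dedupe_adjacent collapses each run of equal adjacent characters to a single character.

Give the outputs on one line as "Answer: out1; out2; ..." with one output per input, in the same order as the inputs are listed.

Execution, op by op:
  "hzinuzgkesa" -> "zinuzgkesa" -> "gpubgnrlzh" -> "vejqvcgaow" -> "mvahmtxrfn" -> "udipubfznv" -> "udipubfznv"
  "fuqkcjs" -> "uqkcjs" -> "bxrjqz" -> "qmgyfo" -> "hdxpwf" -> "plfxen" -> "plfxen"
  "lepgrkkun" -> "epgrkkun" -> "lwnyrrbu" -> "alcnggqj" -> "rctexxha" -> "zkbmffpi" -> "zkbmfpi"
  "ldfatiqfdi" -> "dfatiqfdi" -> "kmhapxmkp" -> "zbwpembze" -> "qsngvdsqv" -> "yavodlayd" -> "yavodlayd"

"udipubfznv"; "plfxen"; "zkbmfpi"; "yavodlayd"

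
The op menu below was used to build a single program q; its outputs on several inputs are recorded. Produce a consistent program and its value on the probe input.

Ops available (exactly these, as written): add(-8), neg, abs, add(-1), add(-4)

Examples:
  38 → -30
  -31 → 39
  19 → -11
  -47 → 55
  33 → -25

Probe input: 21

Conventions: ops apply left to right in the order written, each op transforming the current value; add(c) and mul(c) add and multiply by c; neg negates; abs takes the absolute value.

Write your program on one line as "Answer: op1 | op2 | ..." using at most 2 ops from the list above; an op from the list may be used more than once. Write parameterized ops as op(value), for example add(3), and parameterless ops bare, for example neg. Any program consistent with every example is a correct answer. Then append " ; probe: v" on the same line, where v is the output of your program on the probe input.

add(-8) | neg ; probe: -13

Check, running the answer program on each example:
  38 -> 30 -> -30
  -31 -> -39 -> 39
  19 -> 11 -> -11
  -47 -> -55 -> 55
  33 -> 25 -> -25
  probe: 21 -> 13 -> -13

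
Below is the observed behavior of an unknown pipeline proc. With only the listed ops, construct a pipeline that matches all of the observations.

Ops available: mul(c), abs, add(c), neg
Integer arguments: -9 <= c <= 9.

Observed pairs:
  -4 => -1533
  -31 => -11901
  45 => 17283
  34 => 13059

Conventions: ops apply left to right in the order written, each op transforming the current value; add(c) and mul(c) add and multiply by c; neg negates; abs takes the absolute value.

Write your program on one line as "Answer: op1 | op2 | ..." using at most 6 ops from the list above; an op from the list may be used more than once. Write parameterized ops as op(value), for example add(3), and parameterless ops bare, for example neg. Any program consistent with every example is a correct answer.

mul(-6) | neg | mul(-8) | neg | mul(8) | add(3)

Check, running the answer program on each example:
  -4 -> 24 -> -24 -> 192 -> -192 -> -1536 -> -1533
  -31 -> 186 -> -186 -> 1488 -> -1488 -> -11904 -> -11901
  45 -> -270 -> 270 -> -2160 -> 2160 -> 17280 -> 17283
  34 -> -204 -> 204 -> -1632 -> 1632 -> 13056 -> 13059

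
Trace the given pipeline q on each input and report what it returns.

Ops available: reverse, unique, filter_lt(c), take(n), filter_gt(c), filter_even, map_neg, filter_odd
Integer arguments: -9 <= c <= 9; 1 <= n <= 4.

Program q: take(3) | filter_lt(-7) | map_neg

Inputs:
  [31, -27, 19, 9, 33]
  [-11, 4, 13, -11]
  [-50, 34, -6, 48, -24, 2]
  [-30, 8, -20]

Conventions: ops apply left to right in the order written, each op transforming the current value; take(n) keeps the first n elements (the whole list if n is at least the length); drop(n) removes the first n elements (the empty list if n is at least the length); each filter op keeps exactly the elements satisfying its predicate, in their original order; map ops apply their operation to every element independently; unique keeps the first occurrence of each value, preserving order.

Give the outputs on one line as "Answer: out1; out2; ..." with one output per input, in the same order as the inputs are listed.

[27]; [11]; [50]; [30, 20]

Execution, op by op:
  [31, -27, 19, 9, 33] -> [31, -27, 19] -> [-27] -> [27]
  [-11, 4, 13, -11] -> [-11, 4, 13] -> [-11] -> [11]
  [-50, 34, -6, 48, -24, 2] -> [-50, 34, -6] -> [-50] -> [50]
  [-30, 8, -20] -> [-30, 8, -20] -> [-30, -20] -> [30, 20]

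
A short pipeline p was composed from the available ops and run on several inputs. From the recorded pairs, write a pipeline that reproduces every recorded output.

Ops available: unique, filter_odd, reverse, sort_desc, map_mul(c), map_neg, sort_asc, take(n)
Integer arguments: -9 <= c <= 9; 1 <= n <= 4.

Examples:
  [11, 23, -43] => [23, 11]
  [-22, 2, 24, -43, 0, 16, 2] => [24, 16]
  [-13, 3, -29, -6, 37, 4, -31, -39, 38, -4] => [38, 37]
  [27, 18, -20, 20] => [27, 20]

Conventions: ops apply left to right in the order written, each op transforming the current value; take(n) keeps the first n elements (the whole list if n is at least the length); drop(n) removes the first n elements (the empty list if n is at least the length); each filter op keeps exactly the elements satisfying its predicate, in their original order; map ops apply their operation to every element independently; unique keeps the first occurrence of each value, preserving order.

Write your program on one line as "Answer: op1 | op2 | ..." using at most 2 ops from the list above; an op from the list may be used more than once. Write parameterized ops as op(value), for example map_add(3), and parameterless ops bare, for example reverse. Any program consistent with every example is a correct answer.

sort_desc | take(2)

Check, running the answer program on each example:
  [11, 23, -43] -> [23, 11, -43] -> [23, 11]
  [-22, 2, 24, -43, 0, 16, 2] -> [24, 16, 2, 2, 0, -22, -43] -> [24, 16]
  [-13, 3, -29, -6, 37, 4, -31, -39, 38, -4] -> [38, 37, 4, 3, -4, -6, -13, -29, -31, -39] -> [38, 37]
  [27, 18, -20, 20] -> [27, 20, 18, -20] -> [27, 20]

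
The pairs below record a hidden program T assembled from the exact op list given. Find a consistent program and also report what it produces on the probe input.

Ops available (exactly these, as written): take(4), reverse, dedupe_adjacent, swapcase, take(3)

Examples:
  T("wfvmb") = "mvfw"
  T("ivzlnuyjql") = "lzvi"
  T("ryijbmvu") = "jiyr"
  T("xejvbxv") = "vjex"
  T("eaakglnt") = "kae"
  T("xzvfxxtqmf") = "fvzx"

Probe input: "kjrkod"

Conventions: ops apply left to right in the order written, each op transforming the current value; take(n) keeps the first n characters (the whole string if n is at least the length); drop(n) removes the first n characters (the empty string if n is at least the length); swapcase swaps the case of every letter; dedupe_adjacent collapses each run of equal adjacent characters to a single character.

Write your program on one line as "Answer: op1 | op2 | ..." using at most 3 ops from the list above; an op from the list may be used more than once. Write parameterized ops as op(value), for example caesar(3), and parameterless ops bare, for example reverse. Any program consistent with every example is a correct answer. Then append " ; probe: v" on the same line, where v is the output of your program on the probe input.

take(4) | reverse | dedupe_adjacent ; probe: "krjk"

Check, running the answer program on each example:
  "wfvmb" -> "wfvm" -> "mvfw" -> "mvfw"
  "ivzlnuyjql" -> "ivzl" -> "lzvi" -> "lzvi"
  "ryijbmvu" -> "ryij" -> "jiyr" -> "jiyr"
  "xejvbxv" -> "xejv" -> "vjex" -> "vjex"
  "eaakglnt" -> "eaak" -> "kaae" -> "kae"
  "xzvfxxtqmf" -> "xzvf" -> "fvzx" -> "fvzx"
  probe: "kjrkod" -> "kjrk" -> "krjk" -> "krjk"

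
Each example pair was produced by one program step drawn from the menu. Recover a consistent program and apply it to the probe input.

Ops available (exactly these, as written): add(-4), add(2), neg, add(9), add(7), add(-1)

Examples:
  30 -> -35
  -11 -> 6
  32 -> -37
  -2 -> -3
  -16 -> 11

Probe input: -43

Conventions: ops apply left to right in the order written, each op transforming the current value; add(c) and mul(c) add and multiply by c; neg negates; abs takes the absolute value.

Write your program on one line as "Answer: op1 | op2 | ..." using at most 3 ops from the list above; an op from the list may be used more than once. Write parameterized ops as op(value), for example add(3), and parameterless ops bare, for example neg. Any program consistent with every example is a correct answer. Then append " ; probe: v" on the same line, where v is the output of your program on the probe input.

neg | add(-1) | add(-4) ; probe: 38

Check, running the answer program on each example:
  30 -> -30 -> -31 -> -35
  -11 -> 11 -> 10 -> 6
  32 -> -32 -> -33 -> -37
  -2 -> 2 -> 1 -> -3
  -16 -> 16 -> 15 -> 11
  probe: -43 -> 43 -> 42 -> 38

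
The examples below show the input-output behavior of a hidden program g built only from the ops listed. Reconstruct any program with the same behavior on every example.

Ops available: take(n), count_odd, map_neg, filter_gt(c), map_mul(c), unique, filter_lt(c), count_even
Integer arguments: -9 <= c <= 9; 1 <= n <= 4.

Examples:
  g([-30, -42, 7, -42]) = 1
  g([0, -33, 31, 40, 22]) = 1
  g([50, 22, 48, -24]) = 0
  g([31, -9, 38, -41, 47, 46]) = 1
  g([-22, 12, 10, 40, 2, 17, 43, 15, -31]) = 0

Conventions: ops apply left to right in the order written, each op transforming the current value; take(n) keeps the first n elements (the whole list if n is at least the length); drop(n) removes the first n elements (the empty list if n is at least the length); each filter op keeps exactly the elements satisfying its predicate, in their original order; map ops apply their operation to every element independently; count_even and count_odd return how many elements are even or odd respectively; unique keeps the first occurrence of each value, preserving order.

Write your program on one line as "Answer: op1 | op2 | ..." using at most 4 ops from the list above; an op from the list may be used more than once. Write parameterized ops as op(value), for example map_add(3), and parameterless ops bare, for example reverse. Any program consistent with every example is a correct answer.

filter_gt(3) | take(2) | count_odd

Check, running the answer program on each example:
  [-30, -42, 7, -42] -> [7] -> [7] -> 1
  [0, -33, 31, 40, 22] -> [31, 40, 22] -> [31, 40] -> 1
  [50, 22, 48, -24] -> [50, 22, 48] -> [50, 22] -> 0
  [31, -9, 38, -41, 47, 46] -> [31, 38, 47, 46] -> [31, 38] -> 1
  [-22, 12, 10, 40, 2, 17, 43, 15, -31] -> [12, 10, 40, 17, 43, 15] -> [12, 10] -> 0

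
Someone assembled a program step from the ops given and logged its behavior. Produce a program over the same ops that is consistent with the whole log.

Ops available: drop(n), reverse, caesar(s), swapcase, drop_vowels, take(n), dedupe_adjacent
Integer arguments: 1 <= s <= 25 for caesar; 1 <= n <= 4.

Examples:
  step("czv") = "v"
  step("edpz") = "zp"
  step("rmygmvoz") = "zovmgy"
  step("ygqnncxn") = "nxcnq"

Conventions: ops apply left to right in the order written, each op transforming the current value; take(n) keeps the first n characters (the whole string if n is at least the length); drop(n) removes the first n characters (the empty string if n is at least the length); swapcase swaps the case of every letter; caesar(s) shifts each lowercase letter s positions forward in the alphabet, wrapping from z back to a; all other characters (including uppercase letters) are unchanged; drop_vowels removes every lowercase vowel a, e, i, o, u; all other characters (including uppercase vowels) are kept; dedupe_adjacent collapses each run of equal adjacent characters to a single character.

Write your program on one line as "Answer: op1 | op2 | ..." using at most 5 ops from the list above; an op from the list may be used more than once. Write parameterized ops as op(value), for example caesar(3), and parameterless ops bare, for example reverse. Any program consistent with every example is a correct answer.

swapcase | drop(2) | reverse | dedupe_adjacent | swapcase

Check, running the answer program on each example:
  "czv" -> "CZV" -> "V" -> "V" -> "V" -> "v"
  "edpz" -> "EDPZ" -> "PZ" -> "ZP" -> "ZP" -> "zp"
  "rmygmvoz" -> "RMYGMVOZ" -> "YGMVOZ" -> "ZOVMGY" -> "ZOVMGY" -> "zovmgy"
  "ygqnncxn" -> "YGQNNCXN" -> "QNNCXN" -> "NXCNNQ" -> "NXCNQ" -> "nxcnq"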